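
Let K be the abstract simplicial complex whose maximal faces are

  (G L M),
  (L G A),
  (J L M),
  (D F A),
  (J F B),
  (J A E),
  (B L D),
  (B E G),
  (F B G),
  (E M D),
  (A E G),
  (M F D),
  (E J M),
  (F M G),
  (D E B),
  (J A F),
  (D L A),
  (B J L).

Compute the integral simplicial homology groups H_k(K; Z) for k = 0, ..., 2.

Order the vertices as A < B < D < E < F < G < J < L < M. Listing each simplex with vertices in this order, K has dimension 2 with simplices:

  0-simplices (9): A, B, D, E, F, G, J, L, M
  1-simplices (27): AD, AE, AF, AG, AJ, AL, BD, BE, BF, BG, BJ, BL, DE, DF, DL, DM, EG, EJ, EM, FG, FJ, FM, GL, GM, JL, JM, LM
  2-simplices (18): ADF, ADL, AEG, AEJ, AFJ, AGL, BDE, BDL, BEG, BFG, BFJ, BJL, DEM, DFM, EJM, FGM, GLM, JLM

Hence C_0 ≅ Z^9, C_1 ≅ Z^27, C_2 ≅ Z^18.

The boundary map ∂_1: C_1 → C_0 sends each edge [p,q] (with p < q) to q − p. For instance
  ∂AE = E − A.
As a 9×27 matrix over Z this has rank 8, with invariant factors (1,1,1,1,1,1,1,1).

Boundary ∂_2: C_2 → C_1 acts by ∂[p,q,r] = [q,r] − [p,r] + [p,q]. For instance
  ∂FGM = GM − FM + FG,
  ∂BDL = DL − BL + BD.
This gives a 27×18 integer matrix of rank 17; reducing to Smith normal form yields diagonal entries (1,1,1,1,1,1,1,1,1,1,1,1,1,1,1,1,1).

Reading off H_k = ker ∂_k / im ∂_{k+1}:

  H_0: rank C_0 − rank ∂_1 = 9 − 8 = 1, and the invariant factors of ∂_1 are all 1, so H_0 ≅ Z.
  H_1: rank ker ∂_1 − rank ∂_2 = (27 − 8) − 17 = 2, and the invariant factors of ∂_2 are all 1, so H_1 ≅ Z^2.
  H_2: rank ker ∂_2 − rank ∂_3 = (18 − 17) − 0 = 1, and there is no ∂_3, so H_2 ≅ Z.

As a check, the Euler characteristic is 9 − 27 + 18 = 0, which agrees with 1 − 2 + 1 = 0.
(K is a triangulation of the torus T^2.)

H_0 ≅ Z,  H_1 ≅ Z^2,  H_2 ≅ Z.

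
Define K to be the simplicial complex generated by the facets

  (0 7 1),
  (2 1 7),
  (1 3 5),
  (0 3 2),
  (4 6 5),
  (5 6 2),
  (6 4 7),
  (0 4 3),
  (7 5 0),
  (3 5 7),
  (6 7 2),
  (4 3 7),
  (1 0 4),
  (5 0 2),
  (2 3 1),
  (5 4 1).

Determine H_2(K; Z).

Fix the vertex order 0 < 1 < 2 < 3 < 4 < 5 < 6 < 7 and write every simplex with vertices in increasing order. Then dim K = 2 and the simplices of K are:

  0-simplices (8): [0], [1], [2], [3], [4], [5], [6], [7]
  1-simplices (24): (24 of them)
  2-simplices (16): [0,1,4], [0,1,7], [0,2,3], [0,2,5], [0,3,4], [0,5,7], [1,2,3], [1,2,7], [1,3,5], [1,4,5], [2,5,6], [2,6,7], [3,4,7], [3,5,7], [4,5,6], [4,6,7]

Hence C_0 ≅ Z^8, C_1 ≅ Z^24, C_2 ≅ Z^16.

∂_1: C_1 → C_0 sends each edge [p,q] (with p < q) to q − p. For instance
  ∂[0,3] = [3] − [0].
The 8×24 boundary matrix has rank 7 and Smith normal form diag(1,1,1,1,1,1,1).

Boundary ∂_2: C_2 → C_1 maps a triangle to the signed sum of its edges. For instance
  ∂[0,2,5] = [2,5] − [0,5] + [0,2],
  ∂[4,5,6] = [5,6] − [4,6] + [4,5].
The resulting 24×16 matrix has rank 15, and its Smith normal form has invariant factors (1,1,1,1,1,1,1,1,1,1,1,1,1,1,1).

Now H_k = ker ∂_k / im ∂_{k+1}, so:

  H_2: rank ker ∂_2 − rank ∂_3 = (16 − 15) − 0 = 1, and there is no ∂_3, so H_2 = Z.

H_2 ≅ Z.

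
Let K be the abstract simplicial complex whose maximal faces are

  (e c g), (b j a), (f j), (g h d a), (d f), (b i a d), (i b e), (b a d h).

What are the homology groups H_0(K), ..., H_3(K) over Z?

Take the total order a < b < c < d < e < f < g < h < i < j on the vertex set. Then K (dimension 3) consists of the simplices:

  0-simplices (10): a, b, c, d, e, f, g, h, i, j
  1-simplices (21): ab, ad, ag, ah, ai, aj, bd, be, bh, bi, bj, ce, cg, df, dg, dh, di, eg, ei, fj, gh
  2-simplices (13): abd, abh, abi, abj, adg, adh, adi, agh, bdh, bdi, bei, ceg, dgh
  3-simplices (3): abdh, abdi, adgh

Hence C_0 ≅ Z^10, C_1 ≅ Z^21, C_2 ≅ Z^13, C_3 ≅ Z^3.

The boundary map ∂_1: C_1 → C_0 sends each edge [p,q] (with p < q) to q − p. For instance
  ∂ah = h − a.
The resulting 10×21 matrix has rank 9, and its Smith normal form has invariant factors (1,1,1,1,1,1,1,1,1).

∂_2: C_2 → C_1 sends each 2-simplex [p,q,r] to [q,r] − [p,r] + [p,q]. For instance
  ∂bdh = dh − bh + bd,
  ∂adg = dg − ag + ad.
As a 21×13 matrix over Z this has rank 10, with invariant factors (1,1,1,1,1,1,1,1,1,1).

∂_3: C_3 → C_2 sends each 3-simplex σ to the alternating sum Σ_i (−1)^i (σ with its i-th vertex removed). For instance
  ∂abdi = bdi − adi + abi − abd,
  ∂abdh = bdh − adh + abh − abd.
This gives a 13×3 integer matrix of rank 3; reducing to Smith normal form yields diagonal entries (1,1,1).

Reading off H_k = ker ∂_k / im ∂_{k+1}:

  H_0: rank C_0 − rank ∂_1 = 10 − 9 = 1, and the invariant factors of ∂_1 are all 1, so H_0 = Z.
  H_1: rank ker ∂_1 − rank ∂_2 = (21 − 9) − 10 = 2, and the invariant factors of ∂_2 are all 1, so H_1 = Z^2.
  H_2: rank ker ∂_2 − rank ∂_3 = (13 − 10) − 3 = 0, and the invariant factors of ∂_3 are all 1, so H_2 = 0.
  H_3: rank ker ∂_3 − rank ∂_4 = (3 − 3) − 0 = 0, and there is no ∂_4, so H_3 = 0.

H_0 = Z,  H_1 = Z^2,  H_2 = 0,  H_3 = 0.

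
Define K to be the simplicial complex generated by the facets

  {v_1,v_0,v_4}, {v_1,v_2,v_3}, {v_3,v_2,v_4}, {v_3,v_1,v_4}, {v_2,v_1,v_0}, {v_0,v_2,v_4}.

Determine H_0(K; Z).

H_0 ≅ Z.

Order the vertices as v_0 < v_1 < v_2 < v_3 < v_4. Listing each simplex with vertices in this order, K has dimension 2 with simplices:

  0-simplices (5): [v_0], [v_1], [v_2], [v_3], [v_4]
  1-simplices (9): [v_0,v_1], [v_0,v_2], [v_0,v_4], [v_1,v_2], [v_1,v_3], [v_1,v_4], [v_2,v_3], [v_2,v_4], [v_3,v_4]
  2-simplices (6): [v_0,v_1,v_2], [v_0,v_1,v_4], [v_0,v_2,v_4], [v_1,v_2,v_3], [v_1,v_3,v_4], [v_2,v_3,v_4]

so the chain groups are C_0 ≅ Z^5, C_1 ≅ Z^9, C_2 ≅ Z^6.

The boundary map ∂_1: C_1 → C_0 sends each edge [p,q] (with p < q) to q − p.
The 5×9 boundary matrix has rank 4 and Smith normal form diag(1,1,1,1).

Boundary ∂_2: C_2 → C_1 sends each 2-simplex [p,q,r] to [q,r] − [p,r] + [p,q]. For instance
  ∂[v_2,v_3,v_4] = [v_3,v_4] − [v_2,v_4] + [v_2,v_3],
  ∂[v_0,v_1,v_2] = [v_1,v_2] − [v_0,v_2] + [v_0,v_1].
The resulting 9×6 matrix has rank 5, and its Smith normal form has invariant factors (1,1,1,1,1).

From H_k ≅ ker(∂_k) / im(∂_{k+1}) we obtain:

  H_0: rank C_0 − rank ∂_1 = 5 − 4 = 1, and the invariant factors of ∂_1 are all 1, so H_0 = Z.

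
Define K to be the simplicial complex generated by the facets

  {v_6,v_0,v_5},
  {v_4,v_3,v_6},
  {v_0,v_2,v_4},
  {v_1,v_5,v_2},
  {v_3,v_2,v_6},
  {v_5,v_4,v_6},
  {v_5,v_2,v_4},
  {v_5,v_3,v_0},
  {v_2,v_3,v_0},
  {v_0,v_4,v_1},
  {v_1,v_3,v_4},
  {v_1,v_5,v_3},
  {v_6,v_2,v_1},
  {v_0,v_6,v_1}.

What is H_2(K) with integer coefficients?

H_2 ≅ Z.

K has 7 vertices, 21 edges, 14 triangles.
rank ∂_2 = 13, rank ∂_3 = 0 ⇒ b_2 = 14 − 13 − 0 = 1. So H_2 ≅ Z.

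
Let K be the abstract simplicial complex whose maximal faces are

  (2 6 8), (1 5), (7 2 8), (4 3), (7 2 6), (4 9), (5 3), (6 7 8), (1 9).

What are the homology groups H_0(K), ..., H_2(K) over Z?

H_0 ≅ Z^2,  H_1 ≅ Z,  H_2 ≅ Z.

Take the total order 1 < 2 < 3 < 4 < 5 < 6 < 7 < 8 < 9 on the vertex set. Then K (dimension 2) consists of the simplices:

  0-simplices (9): [1], [2], [3], [4], [5], [6], [7], [8], [9]
  1-simplices (11): [1,5], [1,9], [2,6], [2,7], [2,8], [3,4], [3,5], [4,9], [6,7], [6,8], [7,8]
  2-simplices (4): [2,6,7], [2,6,8], [2,7,8], [6,7,8]

giving chain groups C_0 ≅ Z^9, C_1 ≅ Z^11, C_2 ≅ Z^4.

The boundary map ∂_1: C_1 → C_0 sends each edge [p,q] (with p < q) to q − p.
This gives a 9×11 integer matrix of rank 7; reducing to Smith normal form yields diagonal entries (1,1,1,1,1,1,1).

The boundary map ∂_2: C_2 → C_1 sends each 2-simplex [p,q,r] to [q,r] − [p,r] + [p,q]. For instance
  ∂[6,7,8] = [7,8] − [6,8] + [6,7],
  ∂[2,6,7] = [6,7] − [2,7] + [2,6].
This gives a 11×4 integer matrix of rank 3; reducing to Smith normal form yields diagonal entries (1,1,1).

Reading off H_k = ker ∂_k / im ∂_{k+1}:

  H_0: rank C_0 − rank ∂_1 = 9 − 7 = 2, and the invariant factors of ∂_1 are all 1, so H_0 = Z^2.
  H_1: rank ker ∂_1 − rank ∂_2 = (11 − 7) − 3 = 1, and the invariant factors of ∂_2 are all 1, so H_1 = Z.
  H_2: rank ker ∂_2 − rank ∂_3 = (4 − 3) − 0 = 1, and there is no ∂_3, so H_2 = Z.

As a check, the Euler characteristic is 9 − 11 + 4 = 2, which agrees with 2 − 1 + 1 = 2.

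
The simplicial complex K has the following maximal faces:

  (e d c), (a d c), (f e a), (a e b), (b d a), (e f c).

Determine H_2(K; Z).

Fix the vertex order a < b < c < d < e < f and write every simplex with vertices in increasing order. Then dim K = 2 and the simplices of K are:

  0-simplices (6): a, b, c, d, e, f
  1-simplices (12): ab, ac, ad, ae, af, bd, be, cd, ce, cf, de, ef
  2-simplices (6): abd, abe, acd, aef, cde, cef

Hence C_0 ≅ Z^6, C_1 ≅ Z^12, C_2 ≅ Z^6.

Boundary ∂_1: C_1 → C_0 maps an edge to its endpoints' difference, ∂[p,q] = q − p. For instance
  ∂cd = d − c.
As a 6×12 matrix over Z this has rank 5, with invariant factors (1,1,1,1,1).

∂_2: C_2 → C_1 acts by ∂[p,q,r] = [q,r] − [p,r] + [p,q]. For instance
  ∂acd = cd − ad + ac,
  ∂cde = de − ce + cd.
As a 12×6 matrix over Z this has rank 6, with invariant factors (1,1,1,1,1,1).

Reading off H_k = ker ∂_k / im ∂_{k+1}:

  H_2: rank ker ∂_2 − rank ∂_3 = (6 − 6) − 0 = 0, and there is no ∂_3, so H_2 ≅ 0.

H_2 ≅ 0.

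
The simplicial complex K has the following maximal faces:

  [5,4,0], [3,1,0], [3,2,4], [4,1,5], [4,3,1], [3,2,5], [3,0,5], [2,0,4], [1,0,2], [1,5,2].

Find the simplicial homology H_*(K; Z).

H_0 = Z,  H_1 = Z_2,  H_2 = 0.

We work with the vertex ordering 0 < 1 < 2 < 3 < 4 < 5. The simplices of K, each written with vertices in increasing order, are:

  0-simplices (6): [0], [1], [2], [3], [4], [5]
  1-simplices (15): [0,1], [0,2], [0,3], [0,4], [0,5], [1,2], [1,3], [1,4], [1,5], [2,3], [2,4], [2,5], [3,4], [3,5], [4,5]
  2-simplices (10): [0,1,2], [0,1,3], [0,2,4], [0,3,5], [0,4,5], [1,2,5], [1,3,4], [1,4,5], [2,3,4], [2,3,5]

giving chain groups C_0 ≅ Z^6, C_1 ≅ Z^15, C_2 ≅ Z^10.

The boundary map ∂_1: C_1 → C_0 sends each edge [p,q] (with p < q) to q − p.
As a 6×15 matrix over Z this has rank 5, with invariant factors (1,1,1,1,1).

The boundary map ∂_2: C_2 → C_1 sends each 2-simplex [p,q,r] to [q,r] − [p,r] + [p,q]. For instance
  ∂[0,1,3] = [1,3] − [0,3] + [0,1],
  ∂[1,4,5] = [4,5] − [1,5] + [1,4].
The resulting 15×10 matrix has rank 10, and its Smith normal form has invariant factors (1,1,1,1,1,1,1,1,1,2).

Reading off H_k = ker ∂_k / im ∂_{k+1}:

  H_0: rank C_0 − rank ∂_1 = 6 − 5 = 1, and the invariant factors of ∂_1 are all 1, so H_0 ≅ Z.
  H_1: rank ker ∂_1 − rank ∂_2 = (15 − 5) − 10 = 0, and ∂_2 has invariant factor 2 > 1, so H_1 ≅ Z_2.
  H_2: rank ker ∂_2 − rank ∂_3 = (10 − 10) − 0 = 0, and there is no ∂_3, so H_2 ≅ 0.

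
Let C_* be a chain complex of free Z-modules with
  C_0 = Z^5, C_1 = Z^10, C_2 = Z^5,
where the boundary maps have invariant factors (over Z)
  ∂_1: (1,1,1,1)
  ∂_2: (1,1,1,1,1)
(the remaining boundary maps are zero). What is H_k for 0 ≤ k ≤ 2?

H_0: b_0 = 5 − 0 − 4 = 1; torsion from ∂_1 factors > 1: none. So H_0 = Z.
H_1: b_1 = 10 − 4 − 5 = 1; torsion from ∂_2 factors > 1: none. So H_1 = Z.
H_2: b_2 = 5 − 5 − 0 = 0; torsion from ∂_3 factors > 1: none. So H_2 = 0.

H_0 = Z,  H_1 = Z,  H_2 = 0.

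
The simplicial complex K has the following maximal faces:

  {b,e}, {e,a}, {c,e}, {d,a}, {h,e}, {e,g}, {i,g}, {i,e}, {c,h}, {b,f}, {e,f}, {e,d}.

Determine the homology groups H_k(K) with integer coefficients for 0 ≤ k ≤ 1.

H_0 ≅ Z,  H_1 ≅ Z^4.

Take the total order a < b < c < d < e < f < g < h < i on the vertex set. Then K (dimension 1) consists of the simplices:

  0-simplices (9): a, b, c, d, e, f, g, h, i
  1-simplices (12): ad, ae, be, bf, ce, ch, de, ef, eg, eh, ei, gi

Hence C_0 ≅ Z^9, C_1 ≅ Z^12.

The boundary map ∂_1: C_1 → C_0 is given by ∂[p,q] = [q] − [p].
As a 9×12 matrix over Z this has rank 8, with invariant factors (1,1,1,1,1,1,1,1).

Now H_k = ker ∂_k / im ∂_{k+1}, so:

  H_0: rank C_0 − rank ∂_1 = 9 − 8 = 1, and the invariant factors of ∂_1 are all 1, so H_0 = Z.
  H_1: rank ker ∂_1 − rank ∂_2 = (12 − 8) − 0 = 4, and there is no ∂_2, so H_1 = Z^4.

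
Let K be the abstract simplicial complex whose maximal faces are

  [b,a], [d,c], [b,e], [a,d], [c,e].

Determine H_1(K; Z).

H_1 ≅ Z.

Order the vertices as a < b < c < d < e. Listing each simplex with vertices in this order, K has dimension 1 with simplices:

  0-simplices (5): a, b, c, d, e
  1-simplices (5): ab, ad, be, cd, ce

so the chain groups are C_0 ≅ Z^5, C_1 ≅ Z^5.

∂_1: C_1 → C_0 sends each edge [p,q] (with p < q) to q − p. For instance
  ∂ad = d − a.
The 5×5 boundary matrix has rank 4 and Smith normal form diag(1,1,1,1).

Reading off H_k = ker ∂_k / im ∂_{k+1}:

  H_1: rank ker ∂_1 − rank ∂_2 = (5 − 4) − 0 = 1, and there is no ∂_2, so H_1 = Z.

(K is a triangulation of the circle S^1.)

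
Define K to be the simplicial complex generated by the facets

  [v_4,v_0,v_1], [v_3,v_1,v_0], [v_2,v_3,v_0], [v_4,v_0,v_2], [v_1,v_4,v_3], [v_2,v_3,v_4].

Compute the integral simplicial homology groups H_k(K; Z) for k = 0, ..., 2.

H_0 ≅ Z,  H_1 = 0,  H_2 ≅ Z.

Order the vertices as v_0 < v_1 < v_2 < v_3 < v_4. Listing each simplex with vertices in this order, K has dimension 2 with simplices:

  0-simplices (5): [v_0], [v_1], [v_2], [v_3], [v_4]
  1-simplices (9): [v_0,v_1], [v_0,v_2], [v_0,v_3], [v_0,v_4], [v_1,v_3], [v_1,v_4], [v_2,v_3], [v_2,v_4], [v_3,v_4]
  2-simplices (6): [v_0,v_1,v_3], [v_0,v_1,v_4], [v_0,v_2,v_3], [v_0,v_2,v_4], [v_1,v_3,v_4], [v_2,v_3,v_4]

giving chain groups C_0 ≅ Z^5, C_1 ≅ Z^9, C_2 ≅ Z^6.

The boundary map ∂_1: C_1 → C_0 maps an edge to its endpoints' difference, ∂[p,q] = q − p. For instance
  ∂[v_2,v_3] = [v_3] − [v_2].
The resulting 5×9 matrix has rank 4, and its Smith normal form has invariant factors (1,1,1,1).

∂_2: C_2 → C_1 sends each 2-simplex [p,q,r] to [q,r] − [p,r] + [p,q]. For instance
  ∂[v_0,v_1,v_3] = [v_1,v_3] − [v_0,v_3] + [v_0,v_1],
  ∂[v_1,v_3,v_4] = [v_3,v_4] − [v_1,v_4] + [v_1,v_3].
The 9×6 boundary matrix has rank 5 and Smith normal form diag(1,1,1,1,1).

Reading off H_k = ker ∂_k / im ∂_{k+1}:

  H_0: rank C_0 − rank ∂_1 = 5 − 4 = 1, and the invariant factors of ∂_1 are all 1, so H_0 = Z.
  H_1: rank ker ∂_1 − rank ∂_2 = (9 − 4) − 5 = 0, and the invariant factors of ∂_2 are all 1, so H_1 = 0.
  H_2: rank ker ∂_2 − rank ∂_3 = (6 − 5) − 0 = 1, and there is no ∂_3, so H_2 = Z.

(K is a triangulation of the 2-sphere S^2.)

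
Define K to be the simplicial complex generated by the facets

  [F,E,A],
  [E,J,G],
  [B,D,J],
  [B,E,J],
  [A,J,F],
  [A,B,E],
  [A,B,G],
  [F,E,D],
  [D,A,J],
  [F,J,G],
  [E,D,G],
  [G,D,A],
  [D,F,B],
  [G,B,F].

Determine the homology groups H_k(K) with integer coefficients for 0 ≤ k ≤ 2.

H_0 = Z,  H_1 = Z^2,  H_2 = Z.

Fix the vertex order A < B < D < E < F < G < J and write every simplex with vertices in increasing order. Then dim K = 2 and the simplices of K are:

  0-simplices (7): A, B, D, E, F, G, J
  1-simplices (21): AB, AD, AE, AF, AG, AJ, BD, BE, BF, BG, BJ, DE, DF, DG, DJ, EF, EG, EJ, FG, FJ, GJ
  2-simplices (14): ABE, ABG, ADG, ADJ, AEF, AFJ, BDF, BDJ, BEJ, BFG, DEF, DEG, EGJ, FGJ

giving chain groups C_0 ≅ Z^7, C_1 ≅ Z^21, C_2 ≅ Z^14.

Boundary ∂_1: C_1 → C_0 maps an edge to its endpoints' difference, ∂[p,q] = q − p. For instance
  ∂AD = D − A.
As a 7×21 matrix over Z this has rank 6, with invariant factors (1,1,1,1,1,1).

∂_2: C_2 → C_1 acts by ∂[p,q,r] = [q,r] − [p,r] + [p,q]. For instance
  ∂BDJ = DJ − BJ + BD,
  ∂ADG = DG − AG + AD.
The resulting 21×14 matrix has rank 13, and its Smith normal form has invariant factors (1,1,1,1,1,1,1,1,1,1,1,1,1).

Now H_k = ker ∂_k / im ∂_{k+1}, so:

  H_0: rank C_0 − rank ∂_1 = 7 − 6 = 1, and the invariant factors of ∂_1 are all 1, so H_0 ≅ Z.
  H_1: rank ker ∂_1 − rank ∂_2 = (21 − 6) − 13 = 2, and the invariant factors of ∂_2 are all 1, so H_1 ≅ Z^2.
  H_2: rank ker ∂_2 − rank ∂_3 = (14 − 13) − 0 = 1, and there is no ∂_3, so H_2 ≅ Z.

(K is a triangulation of the torus T^2.)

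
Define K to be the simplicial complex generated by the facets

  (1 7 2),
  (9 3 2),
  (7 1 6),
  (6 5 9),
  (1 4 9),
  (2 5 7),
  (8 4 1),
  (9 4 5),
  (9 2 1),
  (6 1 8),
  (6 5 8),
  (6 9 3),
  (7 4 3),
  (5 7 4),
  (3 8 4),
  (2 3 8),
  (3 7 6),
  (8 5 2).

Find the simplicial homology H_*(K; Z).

Fix the vertex order 1 < 2 < 3 < 4 < 5 < 6 < 7 < 8 < 9 and write every simplex with vertices in increasing order. Then dim K = 2 and the simplices of K are:

  0-simplices (9): [1], [2], [3], [4], [5], [6], [7], [8], [9]
  1-simplices (27): (27 of them)
  2-simplices (18): [1,2,7], [1,2,9], [1,4,8], [1,4,9], [1,6,7], [1,6,8], [2,3,8], [2,3,9], [2,5,7], [2,5,8], [3,4,7], [3,4,8], [3,6,7], [3,6,9], [4,5,7], [4,5,9], [5,6,8], [5,6,9]

Hence C_0 ≅ Z^9, C_1 ≅ Z^27, C_2 ≅ Z^18.

The boundary map ∂_1: C_1 → C_0 sends each edge [p,q] (with p < q) to q − p. For instance
  ∂[4,8] = [8] − [4].
The 9×27 boundary matrix has rank 8 and Smith normal form diag(1,1,1,1,1,1,1,1).

Boundary ∂_2: C_2 → C_1 maps a triangle to the signed sum of its edges. For instance
  ∂[2,5,8] = [5,8] − [2,8] + [2,5],
  ∂[1,6,8] = [6,8] − [1,8] + [1,6].
The resulting 27×18 matrix has rank 17, and its Smith normal form has invariant factors (1,1,1,1,1,1,1,1,1,1,1,1,1,1,1,1,1).

Now H_k = ker ∂_k / im ∂_{k+1}, so:

  H_0: rank C_0 − rank ∂_1 = 9 − 8 = 1, and the invariant factors of ∂_1 are all 1, so H_0 ≅ Z.
  H_1: rank ker ∂_1 − rank ∂_2 = (27 − 8) − 17 = 2, and the invariant factors of ∂_2 are all 1, so H_1 ≅ Z^2.
  H_2: rank ker ∂_2 − rank ∂_3 = (18 − 17) − 0 = 1, and there is no ∂_3, so H_2 ≅ Z.

As a check, the Euler characteristic is 9 − 27 + 18 = 0, which agrees with 1 − 2 + 1 = 0.

H_0 = Z,  H_1 = Z^2,  H_2 = Z.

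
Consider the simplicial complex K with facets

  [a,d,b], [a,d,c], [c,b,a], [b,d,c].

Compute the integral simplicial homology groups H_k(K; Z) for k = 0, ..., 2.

Take the total order a < b < c < d on the vertex set. Then K (dimension 2) consists of the simplices:

  0-simplices (4): a, b, c, d
  1-simplices (6): ab, ac, ad, bc, bd, cd
  2-simplices (4): abc, abd, acd, bcd

giving chain groups C_0 ≅ Z^4, C_1 ≅ Z^6, C_2 ≅ Z^4.

∂_1: C_1 → C_0 maps an edge to its endpoints' difference, ∂[p,q] = q − p.
The resulting 4×6 matrix has rank 3, and its Smith normal form has invariant factors (1,1,1).

Boundary ∂_2: C_2 → C_1 sends each 2-simplex [p,q,r] to [q,r] − [p,r] + [p,q]. For instance
  ∂abc = bc − ac + ab,
  ∂bcd = cd − bd + bc.
The 6×4 boundary matrix has rank 3 and Smith normal form diag(1,1,1).

Now H_k = ker ∂_k / im ∂_{k+1}, so:

  H_0: rank C_0 − rank ∂_1 = 4 − 3 = 1, and the invariant factors of ∂_1 are all 1, so H_0 ≅ Z.
  H_1: rank ker ∂_1 − rank ∂_2 = (6 − 3) − 3 = 0, and the invariant factors of ∂_2 are all 1, so H_1 ≅ 0.
  H_2: rank ker ∂_2 − rank ∂_3 = (4 − 3) − 0 = 1, and there is no ∂_3, so H_2 ≅ Z.

H_0 ≅ Z,  H_1 = 0,  H_2 ≅ Z.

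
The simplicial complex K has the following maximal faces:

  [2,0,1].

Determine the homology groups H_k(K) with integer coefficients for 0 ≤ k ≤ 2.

H_0 ≅ Z,  H_1 = 0,  H_2 = 0.

Fix the vertex order 0 < 1 < 2 and write every simplex with vertices in increasing order. Then dim K = 2 and the simplices of K are:

  0-simplices (3): [0], [1], [2]
  1-simplices (3): [0,1], [0,2], [1,2]
  2-simplices (1): [0,1,2]

so the chain groups are C_0 ≅ Z^3, C_1 ≅ Z^3, C_2 ≅ Z^1.

∂_1: C_1 → C_0 sends each edge [p,q] (with p < q) to q − p.
The 3×3 boundary matrix has rank 2 and Smith normal form diag(1,1).

The boundary map ∂_2: C_2 → C_1 maps a triangle to the signed sum of its edges. For instance
  ∂[0,1,2] = [1,2] − [0,2] + [0,1].
The resulting 3×1 matrix has rank 1, and its Smith normal form has invariant factors (1).

Reading off H_k = ker ∂_k / im ∂_{k+1}:

  H_0: rank C_0 − rank ∂_1 = 3 − 2 = 1, and the invariant factors of ∂_1 are all 1, so H_0 ≅ Z.
  H_1: rank ker ∂_1 − rank ∂_2 = (3 − 2) − 1 = 0, and the invariant factors of ∂_2 are all 1, so H_1 ≅ 0.
  H_2: rank ker ∂_2 − rank ∂_3 = (1 − 1) − 0 = 0, and there is no ∂_3, so H_2 ≅ 0.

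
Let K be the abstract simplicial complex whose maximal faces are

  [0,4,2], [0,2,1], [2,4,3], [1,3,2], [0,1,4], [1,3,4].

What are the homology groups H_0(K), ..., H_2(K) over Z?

Take the total order 0 < 1 < 2 < 3 < 4 on the vertex set. Then K (dimension 2) consists of the simplices:

  0-simplices (5): [0], [1], [2], [3], [4]
  1-simplices (9): [0,1], [0,2], [0,4], [1,2], [1,3], [1,4], [2,3], [2,4], [3,4]
  2-simplices (6): [0,1,2], [0,1,4], [0,2,4], [1,2,3], [1,3,4], [2,3,4]

giving chain groups C_0 ≅ Z^5, C_1 ≅ Z^9, C_2 ≅ Z^6.

The boundary map ∂_1: C_1 → C_0 maps an edge to its endpoints' difference, ∂[p,q] = q − p.
This gives a 5×9 integer matrix of rank 4; reducing to Smith normal form yields diagonal entries (1,1,1,1).

The boundary map ∂_2: C_2 → C_1 sends each 2-simplex [p,q,r] to [q,r] − [p,r] + [p,q]. For instance
  ∂[0,1,4] = [1,4] − [0,4] + [0,1],
  ∂[2,3,4] = [3,4] − [2,4] + [2,3].
This gives a 9×6 integer matrix of rank 5; reducing to Smith normal form yields diagonal entries (1,1,1,1,1).

Reading off H_k = ker ∂_k / im ∂_{k+1}:

  H_0: rank C_0 − rank ∂_1 = 5 − 4 = 1, and the invariant factors of ∂_1 are all 1, so H_0 ≅ Z.
  H_1: rank ker ∂_1 − rank ∂_2 = (9 − 4) − 5 = 0, and the invariant factors of ∂_2 are all 1, so H_1 ≅ 0.
  H_2: rank ker ∂_2 − rank ∂_3 = (6 − 5) − 0 = 1, and there is no ∂_3, so H_2 ≅ Z.

H_0 = Z,  H_1 = 0,  H_2 = Z.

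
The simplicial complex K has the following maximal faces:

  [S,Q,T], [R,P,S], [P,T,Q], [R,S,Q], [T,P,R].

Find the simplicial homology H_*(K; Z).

Order the vertices as P < Q < R < S < T. Listing each simplex with vertices in this order, K has dimension 2 with simplices:

  0-simplices (5): P, Q, R, S, T
  1-simplices (10): PQ, PR, PS, PT, QR, QS, QT, RS, RT, ST
  2-simplices (5): PQT, PRS, PRT, QRS, QST

Hence C_0 ≅ Z^5, C_1 ≅ Z^10, C_2 ≅ Z^5.

∂_1: C_1 → C_0 sends each edge [p,q] (with p < q) to q − p. For instance
  ∂QR = R − Q.
The resulting 5×10 matrix has rank 4, and its Smith normal form has invariant factors (1,1,1,1).

Boundary ∂_2: C_2 → C_1 maps a triangle to the signed sum of its edges. For instance
  ∂QST = ST − QT + QS,
  ∂QRS = RS − QS + QR.
This gives a 10×5 integer matrix of rank 5; reducing to Smith normal form yields diagonal entries (1,1,1,1,1).

From H_k ≅ ker(∂_k) / im(∂_{k+1}) we obtain:

  H_0: rank C_0 − rank ∂_1 = 5 − 4 = 1, and the invariant factors of ∂_1 are all 1, so H_0 ≅ Z.
  H_1: rank ker ∂_1 − rank ∂_2 = (10 − 4) − 5 = 1, and the invariant factors of ∂_2 are all 1, so H_1 ≅ Z.
  H_2: rank ker ∂_2 − rank ∂_3 = (5 − 5) − 0 = 0, and there is no ∂_3, so H_2 ≅ 0.

(K is a triangulation of the Möbius band.)

H_0 = Z,  H_1 = Z,  H_2 = 0.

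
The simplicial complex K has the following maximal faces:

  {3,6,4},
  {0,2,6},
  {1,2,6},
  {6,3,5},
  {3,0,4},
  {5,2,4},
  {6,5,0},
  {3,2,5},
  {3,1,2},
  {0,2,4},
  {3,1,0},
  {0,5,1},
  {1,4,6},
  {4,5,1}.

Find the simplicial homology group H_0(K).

K has 7 vertices, 21 edges, 14 triangles.
rank ∂_0 = 0, rank ∂_1 = 6 ⇒ b_0 = 7 − 0 − 6 = 1; all invariant factors of ∂_1 are 1 so no torsion. So H_0 = Z.

H_0 = Z.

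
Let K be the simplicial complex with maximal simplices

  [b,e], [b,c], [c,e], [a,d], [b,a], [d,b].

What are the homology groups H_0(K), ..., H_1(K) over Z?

H_0 ≅ Z,  H_1 ≅ Z^2.

Take the total order a < b < c < d < e on the vertex set. Then K (dimension 1) consists of the simplices:

  0-simplices (5): a, b, c, d, e
  1-simplices (6): ab, ad, bc, bd, be, ce

Hence C_0 ≅ Z^5, C_1 ≅ Z^6.

∂_1: C_1 → C_0 is given by ∂[p,q] = [q] − [p].
As a 5×6 matrix over Z this has rank 4, with invariant factors (1,1,1,1).

Reading off H_k = ker ∂_k / im ∂_{k+1}:

  H_0: rank C_0 − rank ∂_1 = 5 − 4 = 1, and the invariant factors of ∂_1 are all 1, so H_0 ≅ Z.
  H_1: rank ker ∂_1 − rank ∂_2 = (6 − 4) − 0 = 2, and there is no ∂_2, so H_1 ≅ Z^2.

(K is a triangulation of a wedge of 2 circles.)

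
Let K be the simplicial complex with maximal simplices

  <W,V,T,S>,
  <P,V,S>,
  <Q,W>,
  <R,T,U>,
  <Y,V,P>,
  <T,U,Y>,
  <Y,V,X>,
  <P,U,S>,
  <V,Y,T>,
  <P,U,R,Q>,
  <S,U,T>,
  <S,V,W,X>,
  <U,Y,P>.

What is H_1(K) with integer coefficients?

Take the total order P < Q < R < S < T < U < V < W < X < Y on the vertex set. Then K (dimension 3) consists of the simplices:

  0-simplices (10): P, Q, R, S, T, U, V, W, X, Y
  1-simplices (26): PQ, PR, PS, PU, PV, PY, QR, QU, QW, RT, RU, ST, SU, SV, SW, SX, TU, TV, TW, TY, UY, VW, VX, VY, WX, XY
  2-simplices (20): PQR, PQU, PRU, PSU, PSV, PUY, PVY, QRU, RTU, STU, STV, STW, SVW, SVX, SWX, TUY, TVW, TVY, VWX, VXY
  3-simplices (3): PQRU, STVW, SVWX

giving chain groups C_0 ≅ Z^10, C_1 ≅ Z^26, C_2 ≅ Z^20, C_3 ≅ Z^3.

Boundary ∂_1: C_1 → C_0 maps an edge to its endpoints' difference, ∂[p,q] = q − p. For instance
  ∂SX = X − S.
The resulting 10×26 matrix has rank 9, and its Smith normal form has invariant factors (1,1,1,1,1,1,1,1,1).

∂_2: C_2 → C_1 acts by ∂[p,q,r] = [q,r] − [p,r] + [p,q]. For instance
  ∂SVX = VX − SX + SV,
  ∂STW = TW − SW + ST.
The resulting 26×20 matrix has rank 16, and its Smith normal form has invariant factors (1,1,1,1,1,1,1,1,1,1,1,1,1,1,1,1).

The boundary map ∂_3: C_3 → C_2 sends each 3-simplex σ to the alternating sum Σ_i (−1)^i (σ with its i-th vertex removed). For instance
  ∂SVWX = VWX − SWX + SVX − SVW,
  ∂STVW = TVW − SVW + STW − STV.
As a 20×3 matrix over Z this has rank 3, with invariant factors (1,1,1).

Now H_k = ker ∂_k / im ∂_{k+1}, so:

  H_1: rank ker ∂_1 − rank ∂_2 = (26 − 9) − 16 = 1, and the invariant factors of ∂_2 are all 1, so H_1 = Z.

H_1 ≅ Z.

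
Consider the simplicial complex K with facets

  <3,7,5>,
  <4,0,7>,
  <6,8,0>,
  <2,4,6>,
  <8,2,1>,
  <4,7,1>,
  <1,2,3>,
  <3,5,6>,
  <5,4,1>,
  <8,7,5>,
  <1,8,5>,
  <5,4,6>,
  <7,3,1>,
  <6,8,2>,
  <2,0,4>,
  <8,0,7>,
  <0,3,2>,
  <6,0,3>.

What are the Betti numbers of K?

We work with the vertex ordering 0 < 1 < 2 < 3 < 4 < 5 < 6 < 7 < 8. The simplices of K, each written with vertices in increasing order, are:

  0-simplices (9): [0], [1], [2], [3], [4], [5], [6], [7], [8]
  1-simplices (27): (27 of them)
  2-simplices (18): [0,2,3], [0,2,4], [0,3,6], [0,4,7], [0,6,8], [0,7,8], [1,2,3], [1,2,8], [1,3,7], [1,4,5], [1,4,7], [1,5,8], [2,4,6], [2,6,8], [3,5,6], [3,5,7], [4,5,6], [5,7,8]

so the chain groups are C_0 ≅ Z^9, C_1 ≅ Z^27, C_2 ≅ Z^18.

Boundary ∂_1: C_1 → C_0 maps an edge to its endpoints' difference, ∂[p,q] = q − p. For instance
  ∂[1,4] = [4] − [1].
The 9×27 boundary matrix has rank 8 and Smith normal form diag(1,1,1,1,1,1,1,1).

∂_2: C_2 → C_1 acts by ∂[p,q,r] = [q,r] − [p,r] + [p,q]. For instance
  ∂[3,5,7] = [5,7] − [3,7] + [3,5],
  ∂[4,5,6] = [5,6] − [4,6] + [4,5].
The resulting 27×18 matrix has rank 18, and its Smith normal form has invariant factors (1,1,1,1,1,1,1,1,1,1,1,1,1,1,1,1,1,2).

Reading off H_k = ker ∂_k / im ∂_{k+1}:

  H_0: rank C_0 − rank ∂_1 = 9 − 8 = 1, and the invariant factors of ∂_1 are all 1, so H_0 = Z.
  H_1: rank ker ∂_1 − rank ∂_2 = (27 − 8) − 18 = 1, and ∂_2 has invariant factor 2 > 1, so H_1 = Z ⊕ Z/2.
  H_2: rank ker ∂_2 − rank ∂_3 = (18 − 18) − 0 = 0, and there is no ∂_3, so H_2 = 0.

Hence the Betti numbers are b_0 = 1, b_1 = 1, b_2 = 0.

b_0 = 1, b_1 = 1, b_2 = 0.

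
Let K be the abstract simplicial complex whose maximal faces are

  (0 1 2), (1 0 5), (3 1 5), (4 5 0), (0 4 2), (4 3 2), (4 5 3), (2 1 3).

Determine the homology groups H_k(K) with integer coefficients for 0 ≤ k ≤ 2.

K has 6 vertices, 12 edges, 8 triangles.
rank ∂_0 = 0, rank ∂_1 = 5 ⇒ b_0 = 6 − 0 − 5 = 1; all invariant factors of ∂_1 are 1 so no torsion. So H_0 ≅ Z.
rank ∂_1 = 5, rank ∂_2 = 7 ⇒ b_1 = 12 − 5 − 7 = 0; all invariant factors of ∂_2 are 1 so no torsion. So H_1 ≅ 0.
rank ∂_2 = 7, rank ∂_3 = 0 ⇒ b_2 = 8 − 7 − 0 = 1. So H_2 ≅ Z.

H_0 = Z,  H_1 = 0,  H_2 = Z.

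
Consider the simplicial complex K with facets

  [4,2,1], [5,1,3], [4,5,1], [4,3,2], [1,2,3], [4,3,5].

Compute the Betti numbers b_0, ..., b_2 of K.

Fix the vertex order 1 < 2 < 3 < 4 < 5 and write every simplex with vertices in increasing order. Then dim K = 2 and the simplices of K are:

  0-simplices (5): [1], [2], [3], [4], [5]
  1-simplices (9): [1,2], [1,3], [1,4], [1,5], [2,3], [2,4], [3,4], [3,5], [4,5]
  2-simplices (6): [1,2,3], [1,2,4], [1,3,5], [1,4,5], [2,3,4], [3,4,5]

giving chain groups C_0 ≅ Z^5, C_1 ≅ Z^9, C_2 ≅ Z^6.

The boundary map ∂_1: C_1 → C_0 is given by ∂[p,q] = [q] − [p]. For instance
  ∂[3,4] = [4] − [3].
As a 5×9 matrix over Z this has rank 4, with invariant factors (1,1,1,1).

Boundary ∂_2: C_2 → C_1 acts by ∂[p,q,r] = [q,r] − [p,r] + [p,q]. For instance
  ∂[2,3,4] = [3,4] − [2,4] + [2,3],
  ∂[1,2,3] = [2,3] − [1,3] + [1,2].
This gives a 9×6 integer matrix of rank 5; reducing to Smith normal form yields diagonal entries (1,1,1,1,1).

From H_k ≅ ker(∂_k) / im(∂_{k+1}) we obtain:

  H_0: rank C_0 − rank ∂_1 = 5 − 4 = 1, and the invariant factors of ∂_1 are all 1, so H_0 ≅ Z.
  H_1: rank ker ∂_1 − rank ∂_2 = (9 − 4) − 5 = 0, and the invariant factors of ∂_2 are all 1, so H_1 ≅ 0.
  H_2: rank ker ∂_2 − rank ∂_3 = (6 − 5) − 0 = 1, and there is no ∂_3, so H_2 ≅ Z.

As a check, the Euler characteristic is 5 − 9 + 6 = 2, which agrees with 1 − 0 + 1 = 2.

Hence the Betti numbers are b_0 = 1, b_1 = 0, b_2 = 1.

b_0 = 1, b_1 = 0, b_2 = 1.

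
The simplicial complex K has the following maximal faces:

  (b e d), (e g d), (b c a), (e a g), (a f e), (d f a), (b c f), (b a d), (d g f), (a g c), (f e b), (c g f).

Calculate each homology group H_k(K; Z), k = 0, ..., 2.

Order the vertices as a < b < c < d < e < f < g. Listing each simplex with vertices in this order, K has dimension 2 with simplices:

  0-simplices (7): a, b, c, d, e, f, g
  1-simplices (18): ab, ac, ad, ae, af, ag, bc, bd, be, bf, cf, cg, de, df, dg, ef, eg, fg
  2-simplices (12): abc, abd, acg, adf, aef, aeg, bcf, bde, bef, cfg, deg, dfg

so the chain groups are C_0 ≅ Z^7, C_1 ≅ Z^18, C_2 ≅ Z^12.

Boundary ∂_1: C_1 → C_0 sends each edge [p,q] (with p < q) to q − p. For instance
  ∂fg = g − f.
The resulting 7×18 matrix has rank 6, and its Smith normal form has invariant factors (1,1,1,1,1,1).

∂_2: C_2 → C_1 sends each 2-simplex [p,q,r] to [q,r] − [p,r] + [p,q]. For instance
  ∂bcf = cf − bf + bc,
  ∂abc = bc − ac + ab.
The resulting 18×12 matrix has rank 12, and its Smith normal form has invariant factors (1,1,1,1,1,1,1,1,1,1,1,2).

Now H_k = ker ∂_k / im ∂_{k+1}, so:

  H_0: rank C_0 − rank ∂_1 = 7 − 6 = 1, and the invariant factors of ∂_1 are all 1, so H_0 ≅ Z.
  H_1: rank ker ∂_1 − rank ∂_2 = (18 − 6) − 12 = 0, and ∂_2 has invariant factor 2 > 1, so H_1 ≅ Z/2Z.
  H_2: rank ker ∂_2 − rank ∂_3 = (12 − 12) − 0 = 0, and there is no ∂_3, so H_2 ≅ 0.

H_0 ≅ Z,  H_1 ≅ Z/2Z,  H_2 = 0.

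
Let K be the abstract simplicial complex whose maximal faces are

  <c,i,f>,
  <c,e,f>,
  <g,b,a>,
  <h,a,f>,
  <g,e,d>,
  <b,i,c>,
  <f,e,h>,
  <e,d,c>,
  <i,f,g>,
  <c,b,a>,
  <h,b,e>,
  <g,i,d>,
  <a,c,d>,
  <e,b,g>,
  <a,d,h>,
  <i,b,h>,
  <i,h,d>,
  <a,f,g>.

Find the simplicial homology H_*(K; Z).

H_0 ≅ Z,  H_1 ≅ Z^2,  H_2 ≅ Z.

Fix the vertex order a < b < c < d < e < f < g < h < i and write every simplex with vertices in increasing order. Then dim K = 2 and the simplices of K are:

  0-simplices (9): a, b, c, d, e, f, g, h, i
  1-simplices (27): ab, ac, ad, af, ag, ah, bc, be, bg, bh, bi, cd, ce, cf, ci, de, dg, dh, di, ef, eg, eh, fg, fh, fi, gi, hi
  2-simplices (18): abc, abg, acd, adh, afg, afh, bci, beg, beh, bhi, cde, cef, cfi, deg, dgi, dhi, efh, fgi

Hence C_0 ≅ Z^9, C_1 ≅ Z^27, C_2 ≅ Z^18.

∂_1: C_1 → C_0 is given by ∂[p,q] = [q] − [p]. For instance
  ∂dh = h − d.
This gives a 9×27 integer matrix of rank 8; reducing to Smith normal form yields diagonal entries (1,1,1,1,1,1,1,1).

The boundary map ∂_2: C_2 → C_1 acts by ∂[p,q,r] = [q,r] − [p,r] + [p,q]. For instance
  ∂beg = eg − bg + be,
  ∂adh = dh − ah + ad.
The 27×18 boundary matrix has rank 17 and Smith normal form diag(1,1,1,1,1,1,1,1,1,1,1,1,1,1,1,1,1).

Now H_k = ker ∂_k / im ∂_{k+1}, so:

  H_0: rank C_0 − rank ∂_1 = 9 − 8 = 1, and the invariant factors of ∂_1 are all 1, so H_0 ≅ Z.
  H_1: rank ker ∂_1 − rank ∂_2 = (27 − 8) − 17 = 2, and the invariant factors of ∂_2 are all 1, so H_1 ≅ Z^2.
  H_2: rank ker ∂_2 − rank ∂_3 = (18 − 17) − 0 = 1, and there is no ∂_3, so H_2 ≅ Z.

As a check, the Euler characteristic is 9 − 27 + 18 = 0, which agrees with 1 − 2 + 1 = 0.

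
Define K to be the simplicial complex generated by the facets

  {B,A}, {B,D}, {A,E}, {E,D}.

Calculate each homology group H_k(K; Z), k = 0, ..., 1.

We work with the vertex ordering A < B < D < E. The simplices of K, each written with vertices in increasing order, are:

  0-simplices (4): A, B, D, E
  1-simplices (4): AB, AE, BD, DE

so the chain groups are C_0 ≅ Z^4, C_1 ≅ Z^4.

The boundary map ∂_1: C_1 → C_0 is given by ∂[p,q] = [q] − [p]. For instance
  ∂AB = B − A.
The 4×4 boundary matrix has rank 3 and Smith normal form diag(1,1,1).

Computing H_k = (kernel of ∂_k) / (image of ∂_{k+1}):

  H_0: rank C_0 − rank ∂_1 = 4 − 3 = 1, and the invariant factors of ∂_1 are all 1, so H_0 ≅ Z.
  H_1: rank ker ∂_1 − rank ∂_2 = (4 − 3) − 0 = 1, and there is no ∂_2, so H_1 ≅ Z.

H_0 ≅ Z,  H_1 ≅ Z.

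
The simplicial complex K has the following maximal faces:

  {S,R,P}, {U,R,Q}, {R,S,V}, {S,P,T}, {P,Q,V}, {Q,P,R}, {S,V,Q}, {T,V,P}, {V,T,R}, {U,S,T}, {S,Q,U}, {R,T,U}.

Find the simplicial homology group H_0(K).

H_0 = Z.

Fix the vertex order P < Q < R < S < T < U < V and write every simplex with vertices in increasing order. Then dim K = 2 and the simplices of K are:

  0-simplices (7): P, Q, R, S, T, U, V
  1-simplices (18): PQ, PR, PS, PT, PV, QR, QS, QU, QV, RS, RT, RU, RV, ST, SU, SV, TU, TV
  2-simplices (12): PQR, PQV, PRS, PST, PTV, QRU, QSU, QSV, RSV, RTU, RTV, STU

so the chain groups are C_0 ≅ Z^7, C_1 ≅ Z^18, C_2 ≅ Z^12.

The boundary map ∂_1: C_1 → C_0 is given by ∂[p,q] = [q] − [p]. For instance
  ∂QV = V − Q.
The resulting 7×18 matrix has rank 6, and its Smith normal form has invariant factors (1,1,1,1,1,1).

The boundary map ∂_2: C_2 → C_1 acts by ∂[p,q,r] = [q,r] − [p,r] + [p,q]. For instance
  ∂QRU = RU − QU + QR,
  ∂STU = TU − SU + ST.
The resulting 18×12 matrix has rank 12, and its Smith normal form has invariant factors (1,1,1,1,1,1,1,1,1,1,1,2).

From H_k ≅ ker(∂_k) / im(∂_{k+1}) we obtain:

  H_0: rank C_0 − rank ∂_1 = 7 − 6 = 1, and the invariant factors of ∂_1 are all 1, so H_0 = Z.

(K is a triangulation of the real projective plane RP^2.)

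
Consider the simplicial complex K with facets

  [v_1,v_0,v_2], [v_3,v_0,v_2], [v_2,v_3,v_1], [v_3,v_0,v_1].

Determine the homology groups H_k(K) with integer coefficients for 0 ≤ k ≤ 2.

K has 4 vertices, 6 edges, 4 triangles.
rank ∂_0 = 0, rank ∂_1 = 3 ⇒ b_0 = 4 − 0 − 3 = 1; all invariant factors of ∂_1 are 1 so no torsion. So H_0 = Z.
rank ∂_1 = 3, rank ∂_2 = 3 ⇒ b_1 = 6 − 3 − 3 = 0; all invariant factors of ∂_2 are 1 so no torsion. So H_1 = 0.
rank ∂_2 = 3, rank ∂_3 = 0 ⇒ b_2 = 4 − 3 − 0 = 1. So H_2 = Z.

H_0 ≅ Z,  H_1 = 0,  H_2 ≅ Z.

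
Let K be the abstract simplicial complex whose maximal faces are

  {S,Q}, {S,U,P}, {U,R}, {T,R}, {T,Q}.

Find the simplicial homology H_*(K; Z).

Take the total order P < Q < R < S < T < U on the vertex set. Then K (dimension 2) consists of the simplices:

  0-simplices (6): P, Q, R, S, T, U
  1-simplices (7): PS, PU, QS, QT, RT, RU, SU
  2-simplices (1): PSU

giving chain groups C_0 ≅ Z^6, C_1 ≅ Z^7, C_2 ≅ Z^1.

∂_1: C_1 → C_0 sends each edge [p,q] (with p < q) to q − p. For instance
  ∂RU = U − R.
The 6×7 boundary matrix has rank 5 and Smith normal form diag(1,1,1,1,1).

∂_2: C_2 → C_1 sends each 2-simplex [p,q,r] to [q,r] − [p,r] + [p,q]. For instance
  ∂PSU = SU − PU + PS.
The 7×1 boundary matrix has rank 1 and Smith normal form diag(1).

From H_k ≅ ker(∂_k) / im(∂_{k+1}) we obtain:

  H_0: rank C_0 − rank ∂_1 = 6 − 5 = 1, and the invariant factors of ∂_1 are all 1, so H_0 = Z.
  H_1: rank ker ∂_1 − rank ∂_2 = (7 − 5) − 1 = 1, and the invariant factors of ∂_2 are all 1, so H_1 = Z.
  H_2: rank ker ∂_2 − rank ∂_3 = (1 − 1) − 0 = 0, and there is no ∂_3, so H_2 = 0.

H_0 = Z,  H_1 = Z,  H_2 = 0.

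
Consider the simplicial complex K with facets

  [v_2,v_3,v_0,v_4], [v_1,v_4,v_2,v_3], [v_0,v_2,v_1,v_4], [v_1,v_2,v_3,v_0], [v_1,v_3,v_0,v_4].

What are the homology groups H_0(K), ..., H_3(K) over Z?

We work with the vertex ordering v_0 < v_1 < v_2 < v_3 < v_4. The simplices of K, each written with vertices in increasing order, are:

  0-simplices (5): [v_0], [v_1], [v_2], [v_3], [v_4]
  1-simplices (10): [v_0,v_1], [v_0,v_2], [v_0,v_3], [v_0,v_4], [v_1,v_2], [v_1,v_3], [v_1,v_4], [v_2,v_3], [v_2,v_4], [v_3,v_4]
  2-simplices (10): [v_0,v_1,v_2], [v_0,v_1,v_3], [v_0,v_1,v_4], [v_0,v_2,v_3], [v_0,v_2,v_4], [v_0,v_3,v_4], [v_1,v_2,v_3], [v_1,v_2,v_4], [v_1,v_3,v_4], [v_2,v_3,v_4]
  3-simplices (5): [v_0,v_1,v_2,v_3], [v_0,v_1,v_2,v_4], [v_0,v_1,v_3,v_4], [v_0,v_2,v_3,v_4], [v_1,v_2,v_3,v_4]

Hence C_0 ≅ Z^5, C_1 ≅ Z^10, C_2 ≅ Z^10, C_3 ≅ Z^5.

Boundary ∂_1: C_1 → C_0 is given by ∂[p,q] = [q] − [p]. For instance
  ∂[v_1,v_4] = [v_4] − [v_1].
This gives a 5×10 integer matrix of rank 4; reducing to Smith normal form yields diagonal entries (1,1,1,1).

The boundary map ∂_2: C_2 → C_1 maps a triangle to the signed sum of its edges. For instance
  ∂[v_0,v_1,v_3] = [v_1,v_3] − [v_0,v_3] + [v_0,v_1],
  ∂[v_2,v_3,v_4] = [v_3,v_4] − [v_2,v_4] + [v_2,v_3].
This gives a 10×10 integer matrix of rank 6; reducing to Smith normal form yields diagonal entries (1,1,1,1,1,1).

The boundary map ∂_3: C_3 → C_2 sends each 3-simplex σ to the alternating sum Σ_i (−1)^i (σ with its i-th vertex removed). For instance
  ∂[v_0,v_1,v_2,v_4] = [v_1,v_2,v_4] − [v_0,v_2,v_4] + [v_0,v_1,v_4] − [v_0,v_1,v_2],
  ∂[v_0,v_1,v_2,v_3] = [v_1,v_2,v_3] − [v_0,v_2,v_3] + [v_0,v_1,v_3] − [v_0,v_1,v_2].
The resulting 10×5 matrix has rank 4, and its Smith normal form has invariant factors (1,1,1,1).

Reading off H_k = ker ∂_k / im ∂_{k+1}:

  H_0: rank C_0 − rank ∂_1 = 5 − 4 = 1, and the invariant factors of ∂_1 are all 1, so H_0 = Z.
  H_1: rank ker ∂_1 − rank ∂_2 = (10 − 4) − 6 = 0, and the invariant factors of ∂_2 are all 1, so H_1 = 0.
  H_2: rank ker ∂_2 − rank ∂_3 = (10 − 6) − 4 = 0, and the invariant factors of ∂_3 are all 1, so H_2 = 0.
  H_3: rank ker ∂_3 − rank ∂_4 = (5 − 4) − 0 = 1, and there is no ∂_4, so H_3 = Z.

(K is a triangulation of the 3-sphere S^3.)

H_0 = Z,  H_1 = 0,  H_2 = 0,  H_3 = Z.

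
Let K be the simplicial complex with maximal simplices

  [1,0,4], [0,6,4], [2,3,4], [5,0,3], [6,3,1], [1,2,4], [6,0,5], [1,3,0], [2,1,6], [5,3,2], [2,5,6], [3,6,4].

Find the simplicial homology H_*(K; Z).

H_0 = Z,  H_1 = Z/2Z,  H_2 = 0.

Take the total order 0 < 1 < 2 < 3 < 4 < 5 < 6 on the vertex set. Then K (dimension 2) consists of the simplices:

  0-simplices (7): [0], [1], [2], [3], [4], [5], [6]
  1-simplices (18): [0,1], [0,3], [0,4], [0,5], [0,6], [1,2], [1,3], [1,4], [1,6], [2,3], [2,4], [2,5], [2,6], [3,4], [3,5], [3,6], [4,6], [5,6]
  2-simplices (12): [0,1,3], [0,1,4], [0,3,5], [0,4,6], [0,5,6], [1,2,4], [1,2,6], [1,3,6], [2,3,4], [2,3,5], [2,5,6], [3,4,6]

so the chain groups are C_0 ≅ Z^7, C_1 ≅ Z^18, C_2 ≅ Z^12.

The boundary map ∂_1: C_1 → C_0 maps an edge to its endpoints' difference, ∂[p,q] = q − p.
The resulting 7×18 matrix has rank 6, and its Smith normal form has invariant factors (1,1,1,1,1,1).

Boundary ∂_2: C_2 → C_1 acts by ∂[p,q,r] = [q,r] − [p,r] + [p,q]. For instance
  ∂[2,3,4] = [3,4] − [2,4] + [2,3],
  ∂[0,3,5] = [3,5] − [0,5] + [0,3].
The resulting 18×12 matrix has rank 12, and its Smith normal form has invariant factors (1,1,1,1,1,1,1,1,1,1,1,2).

Reading off H_k = ker ∂_k / im ∂_{k+1}:

  H_0: rank C_0 − rank ∂_1 = 7 − 6 = 1, and the invariant factors of ∂_1 are all 1, so H_0 = Z.
  H_1: rank ker ∂_1 − rank ∂_2 = (18 − 6) − 12 = 0, and ∂_2 has invariant factor 2 > 1, so H_1 = Z/2Z.
  H_2: rank ker ∂_2 − rank ∂_3 = (12 − 12) − 0 = 0, and there is no ∂_3, so H_2 = 0.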